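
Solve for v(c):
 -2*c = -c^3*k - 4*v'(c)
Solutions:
 v(c) = C1 - c^4*k/16 + c^2/4


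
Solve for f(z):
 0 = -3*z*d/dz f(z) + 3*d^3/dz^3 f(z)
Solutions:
 f(z) = C1 + Integral(C2*airyai(z) + C3*airybi(z), z)


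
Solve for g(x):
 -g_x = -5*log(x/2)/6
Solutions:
 g(x) = C1 + 5*x*log(x)/6 - 5*x/6 - 5*x*log(2)/6


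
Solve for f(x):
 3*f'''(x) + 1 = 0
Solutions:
 f(x) = C1 + C2*x + C3*x^2 - x^3/18


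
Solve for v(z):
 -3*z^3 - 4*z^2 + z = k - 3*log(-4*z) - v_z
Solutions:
 v(z) = C1 + 3*z^4/4 + 4*z^3/3 - z^2/2 + z*(k - 6*log(2) + 3) - 3*z*log(-z)


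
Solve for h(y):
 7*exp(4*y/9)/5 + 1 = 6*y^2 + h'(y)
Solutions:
 h(y) = C1 - 2*y^3 + y + 63*exp(4*y/9)/20


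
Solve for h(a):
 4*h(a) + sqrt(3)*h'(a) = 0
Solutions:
 h(a) = C1*exp(-4*sqrt(3)*a/3)


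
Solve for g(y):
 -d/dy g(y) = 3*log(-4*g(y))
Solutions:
 Integral(1/(log(-_y) + 2*log(2)), (_y, g(y)))/3 = C1 - y


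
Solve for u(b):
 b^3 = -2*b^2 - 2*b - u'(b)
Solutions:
 u(b) = C1 - b^4/4 - 2*b^3/3 - b^2


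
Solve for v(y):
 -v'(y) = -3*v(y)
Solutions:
 v(y) = C1*exp(3*y)


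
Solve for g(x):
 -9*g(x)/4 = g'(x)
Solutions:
 g(x) = C1*exp(-9*x/4)


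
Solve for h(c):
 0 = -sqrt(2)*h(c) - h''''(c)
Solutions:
 h(c) = (C1*sin(2^(5/8)*c/2) + C2*cos(2^(5/8)*c/2))*exp(-2^(5/8)*c/2) + (C3*sin(2^(5/8)*c/2) + C4*cos(2^(5/8)*c/2))*exp(2^(5/8)*c/2)


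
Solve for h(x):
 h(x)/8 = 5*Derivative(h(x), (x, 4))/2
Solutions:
 h(x) = C1*exp(-sqrt(2)*5^(3/4)*x/10) + C2*exp(sqrt(2)*5^(3/4)*x/10) + C3*sin(sqrt(2)*5^(3/4)*x/10) + C4*cos(sqrt(2)*5^(3/4)*x/10)


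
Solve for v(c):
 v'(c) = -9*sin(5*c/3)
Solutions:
 v(c) = C1 + 27*cos(5*c/3)/5


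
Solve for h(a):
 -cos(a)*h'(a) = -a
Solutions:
 h(a) = C1 + Integral(a/cos(a), a)


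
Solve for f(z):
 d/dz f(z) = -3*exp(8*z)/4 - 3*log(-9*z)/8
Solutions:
 f(z) = C1 - 3*z*log(-z)/8 + 3*z*(1 - 2*log(3))/8 - 3*exp(8*z)/32


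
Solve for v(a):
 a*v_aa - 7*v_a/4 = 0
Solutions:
 v(a) = C1 + C2*a^(11/4)


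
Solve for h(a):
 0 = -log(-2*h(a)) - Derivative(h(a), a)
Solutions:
 Integral(1/(log(-_y) + log(2)), (_y, h(a))) = C1 - a


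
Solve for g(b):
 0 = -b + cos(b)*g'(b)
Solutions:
 g(b) = C1 + Integral(b/cos(b), b)


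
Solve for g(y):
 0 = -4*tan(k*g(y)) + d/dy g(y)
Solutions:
 g(y) = Piecewise((-asin(exp(C1*k + 4*k*y))/k + pi/k, Ne(k, 0)), (nan, True))
 g(y) = Piecewise((asin(exp(C1*k + 4*k*y))/k, Ne(k, 0)), (nan, True))


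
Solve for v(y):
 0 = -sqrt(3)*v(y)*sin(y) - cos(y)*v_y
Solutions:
 v(y) = C1*cos(y)^(sqrt(3))


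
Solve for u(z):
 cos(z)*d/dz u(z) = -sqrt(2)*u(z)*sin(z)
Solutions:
 u(z) = C1*cos(z)^(sqrt(2))


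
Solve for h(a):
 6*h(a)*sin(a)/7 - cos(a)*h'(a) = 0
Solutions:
 h(a) = C1/cos(a)^(6/7)


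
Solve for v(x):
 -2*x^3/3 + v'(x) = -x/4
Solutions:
 v(x) = C1 + x^4/6 - x^2/8


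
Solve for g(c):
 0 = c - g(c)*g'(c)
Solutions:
 g(c) = -sqrt(C1 + c^2)
 g(c) = sqrt(C1 + c^2)


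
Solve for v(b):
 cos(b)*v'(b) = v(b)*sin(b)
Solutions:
 v(b) = C1/cos(b)


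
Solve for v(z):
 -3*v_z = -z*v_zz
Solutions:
 v(z) = C1 + C2*z^4


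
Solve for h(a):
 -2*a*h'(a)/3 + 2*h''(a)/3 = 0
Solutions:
 h(a) = C1 + C2*erfi(sqrt(2)*a/2)


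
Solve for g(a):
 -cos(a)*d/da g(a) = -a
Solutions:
 g(a) = C1 + Integral(a/cos(a), a)


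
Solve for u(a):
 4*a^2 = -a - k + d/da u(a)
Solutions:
 u(a) = C1 + 4*a^3/3 + a^2/2 + a*k


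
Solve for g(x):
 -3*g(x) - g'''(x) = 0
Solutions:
 g(x) = C3*exp(-3^(1/3)*x) + (C1*sin(3^(5/6)*x/2) + C2*cos(3^(5/6)*x/2))*exp(3^(1/3)*x/2)


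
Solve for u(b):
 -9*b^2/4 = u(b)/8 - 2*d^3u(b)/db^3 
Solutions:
 u(b) = C3*exp(2^(2/3)*b/4) - 18*b^2 + (C1*sin(2^(2/3)*sqrt(3)*b/8) + C2*cos(2^(2/3)*sqrt(3)*b/8))*exp(-2^(2/3)*b/8)


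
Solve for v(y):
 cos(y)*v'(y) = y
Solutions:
 v(y) = C1 + Integral(y/cos(y), y)


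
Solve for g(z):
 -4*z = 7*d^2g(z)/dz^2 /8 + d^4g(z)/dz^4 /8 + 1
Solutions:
 g(z) = C1 + C2*z + C3*sin(sqrt(7)*z) + C4*cos(sqrt(7)*z) - 16*z^3/21 - 4*z^2/7


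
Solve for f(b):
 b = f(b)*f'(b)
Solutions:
 f(b) = -sqrt(C1 + b^2)
 f(b) = sqrt(C1 + b^2)


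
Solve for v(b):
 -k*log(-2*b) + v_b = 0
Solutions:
 v(b) = C1 + b*k*log(-b) + b*k*(-1 + log(2))


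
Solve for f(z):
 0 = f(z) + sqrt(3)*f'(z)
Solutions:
 f(z) = C1*exp(-sqrt(3)*z/3)


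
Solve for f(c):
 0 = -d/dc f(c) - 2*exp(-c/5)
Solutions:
 f(c) = C1 + 10*exp(-c/5)


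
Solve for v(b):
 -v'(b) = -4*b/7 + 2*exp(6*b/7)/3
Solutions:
 v(b) = C1 + 2*b^2/7 - 7*exp(6*b/7)/9


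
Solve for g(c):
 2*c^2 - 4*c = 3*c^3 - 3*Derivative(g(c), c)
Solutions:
 g(c) = C1 + c^4/4 - 2*c^3/9 + 2*c^2/3


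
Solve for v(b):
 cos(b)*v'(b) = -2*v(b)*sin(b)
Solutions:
 v(b) = C1*cos(b)^2


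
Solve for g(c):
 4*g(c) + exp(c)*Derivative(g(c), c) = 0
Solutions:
 g(c) = C1*exp(4*exp(-c))


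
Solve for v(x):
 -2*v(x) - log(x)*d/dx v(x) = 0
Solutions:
 v(x) = C1*exp(-2*li(x))


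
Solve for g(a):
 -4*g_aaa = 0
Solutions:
 g(a) = C1 + C2*a + C3*a^2


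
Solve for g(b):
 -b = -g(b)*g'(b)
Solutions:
 g(b) = -sqrt(C1 + b^2)
 g(b) = sqrt(C1 + b^2)


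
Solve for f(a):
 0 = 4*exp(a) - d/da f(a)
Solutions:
 f(a) = C1 + 4*exp(a)


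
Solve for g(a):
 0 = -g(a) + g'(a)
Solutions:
 g(a) = C1*exp(a)


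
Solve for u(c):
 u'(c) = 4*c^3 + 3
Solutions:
 u(c) = C1 + c^4 + 3*c


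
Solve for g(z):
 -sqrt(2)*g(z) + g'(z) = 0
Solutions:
 g(z) = C1*exp(sqrt(2)*z)


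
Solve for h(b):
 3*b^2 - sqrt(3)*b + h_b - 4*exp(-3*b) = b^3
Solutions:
 h(b) = C1 + b^4/4 - b^3 + sqrt(3)*b^2/2 - 4*exp(-3*b)/3


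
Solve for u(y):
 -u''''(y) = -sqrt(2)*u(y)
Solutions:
 u(y) = C1*exp(-2^(1/8)*y) + C2*exp(2^(1/8)*y) + C3*sin(2^(1/8)*y) + C4*cos(2^(1/8)*y)


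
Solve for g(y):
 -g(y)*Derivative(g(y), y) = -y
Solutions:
 g(y) = -sqrt(C1 + y^2)
 g(y) = sqrt(C1 + y^2)


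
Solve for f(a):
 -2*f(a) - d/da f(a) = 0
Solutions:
 f(a) = C1*exp(-2*a)


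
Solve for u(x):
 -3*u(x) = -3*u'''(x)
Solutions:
 u(x) = C3*exp(x) + (C1*sin(sqrt(3)*x/2) + C2*cos(sqrt(3)*x/2))*exp(-x/2)


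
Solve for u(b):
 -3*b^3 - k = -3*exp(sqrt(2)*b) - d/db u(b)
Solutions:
 u(b) = C1 + 3*b^4/4 + b*k - 3*sqrt(2)*exp(sqrt(2)*b)/2


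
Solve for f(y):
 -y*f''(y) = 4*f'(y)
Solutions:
 f(y) = C1 + C2/y^3


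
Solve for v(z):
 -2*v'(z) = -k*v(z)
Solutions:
 v(z) = C1*exp(k*z/2)


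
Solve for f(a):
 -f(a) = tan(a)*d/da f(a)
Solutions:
 f(a) = C1/sin(a)


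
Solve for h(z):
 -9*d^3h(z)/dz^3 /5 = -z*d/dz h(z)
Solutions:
 h(z) = C1 + Integral(C2*airyai(15^(1/3)*z/3) + C3*airybi(15^(1/3)*z/3), z)


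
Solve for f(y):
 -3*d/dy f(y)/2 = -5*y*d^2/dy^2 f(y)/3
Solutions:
 f(y) = C1 + C2*y^(19/10)


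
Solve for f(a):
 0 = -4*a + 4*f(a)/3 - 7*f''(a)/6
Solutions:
 f(a) = C1*exp(-2*sqrt(14)*a/7) + C2*exp(2*sqrt(14)*a/7) + 3*a


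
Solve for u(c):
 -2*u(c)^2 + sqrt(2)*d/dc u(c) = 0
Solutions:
 u(c) = -1/(C1 + sqrt(2)*c)


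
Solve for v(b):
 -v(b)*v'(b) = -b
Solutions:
 v(b) = -sqrt(C1 + b^2)
 v(b) = sqrt(C1 + b^2)


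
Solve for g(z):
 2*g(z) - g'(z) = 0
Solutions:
 g(z) = C1*exp(2*z)


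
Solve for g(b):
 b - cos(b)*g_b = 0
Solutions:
 g(b) = C1 + Integral(b/cos(b), b)


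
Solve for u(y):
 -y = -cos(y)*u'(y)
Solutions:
 u(y) = C1 + Integral(y/cos(y), y)


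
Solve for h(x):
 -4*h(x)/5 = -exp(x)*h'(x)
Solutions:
 h(x) = C1*exp(-4*exp(-x)/5)


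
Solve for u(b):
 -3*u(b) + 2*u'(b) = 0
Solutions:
 u(b) = C1*exp(3*b/2)


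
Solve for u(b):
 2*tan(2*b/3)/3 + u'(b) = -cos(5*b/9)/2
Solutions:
 u(b) = C1 + log(cos(2*b/3)) - 9*sin(5*b/9)/10


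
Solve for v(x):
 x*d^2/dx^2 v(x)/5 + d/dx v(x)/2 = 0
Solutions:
 v(x) = C1 + C2/x^(3/2)


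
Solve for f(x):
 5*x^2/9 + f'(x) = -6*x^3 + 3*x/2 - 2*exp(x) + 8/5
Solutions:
 f(x) = C1 - 3*x^4/2 - 5*x^3/27 + 3*x^2/4 + 8*x/5 - 2*exp(x)


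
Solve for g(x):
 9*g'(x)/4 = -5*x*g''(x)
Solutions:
 g(x) = C1 + C2*x^(11/20)


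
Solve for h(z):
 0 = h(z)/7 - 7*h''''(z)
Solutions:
 h(z) = C1*exp(-sqrt(7)*z/7) + C2*exp(sqrt(7)*z/7) + C3*sin(sqrt(7)*z/7) + C4*cos(sqrt(7)*z/7)


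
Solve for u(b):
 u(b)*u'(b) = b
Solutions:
 u(b) = -sqrt(C1 + b^2)
 u(b) = sqrt(C1 + b^2)


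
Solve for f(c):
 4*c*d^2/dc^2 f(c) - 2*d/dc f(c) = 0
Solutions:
 f(c) = C1 + C2*c^(3/2)


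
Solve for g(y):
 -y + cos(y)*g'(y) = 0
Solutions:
 g(y) = C1 + Integral(y/cos(y), y)


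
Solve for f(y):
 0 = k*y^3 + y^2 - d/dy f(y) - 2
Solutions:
 f(y) = C1 + k*y^4/4 + y^3/3 - 2*y


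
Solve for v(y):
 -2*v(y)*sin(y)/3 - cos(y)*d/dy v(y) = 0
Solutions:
 v(y) = C1*cos(y)^(2/3)


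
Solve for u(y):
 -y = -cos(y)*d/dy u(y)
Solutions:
 u(y) = C1 + Integral(y/cos(y), y)


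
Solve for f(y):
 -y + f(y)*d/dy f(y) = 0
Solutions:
 f(y) = -sqrt(C1 + y^2)
 f(y) = sqrt(C1 + y^2)


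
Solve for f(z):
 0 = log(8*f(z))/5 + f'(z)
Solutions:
 5*Integral(1/(log(_y) + 3*log(2)), (_y, f(z))) = C1 - z


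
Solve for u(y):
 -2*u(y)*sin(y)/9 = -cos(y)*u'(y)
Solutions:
 u(y) = C1/cos(y)^(2/9)


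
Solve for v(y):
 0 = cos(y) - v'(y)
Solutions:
 v(y) = C1 + sin(y)


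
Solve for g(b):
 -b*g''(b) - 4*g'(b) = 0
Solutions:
 g(b) = C1 + C2/b^3


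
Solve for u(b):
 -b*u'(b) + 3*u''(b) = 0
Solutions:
 u(b) = C1 + C2*erfi(sqrt(6)*b/6)


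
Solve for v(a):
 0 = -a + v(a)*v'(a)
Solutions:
 v(a) = -sqrt(C1 + a^2)
 v(a) = sqrt(C1 + a^2)


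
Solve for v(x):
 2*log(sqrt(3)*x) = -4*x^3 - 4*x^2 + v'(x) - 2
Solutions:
 v(x) = C1 + x^4 + 4*x^3/3 + 2*x*log(x) + x*log(3)


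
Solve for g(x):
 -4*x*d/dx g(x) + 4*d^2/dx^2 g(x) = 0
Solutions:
 g(x) = C1 + C2*erfi(sqrt(2)*x/2)


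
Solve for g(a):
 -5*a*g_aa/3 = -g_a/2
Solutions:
 g(a) = C1 + C2*a^(13/10)


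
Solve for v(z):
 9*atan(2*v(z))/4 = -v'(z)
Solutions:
 Integral(1/atan(2*_y), (_y, v(z))) = C1 - 9*z/4


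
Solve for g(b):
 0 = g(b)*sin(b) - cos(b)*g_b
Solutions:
 g(b) = C1/cos(b)


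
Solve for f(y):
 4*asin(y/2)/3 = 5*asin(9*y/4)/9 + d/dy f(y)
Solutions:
 f(y) = C1 + 4*y*asin(y/2)/3 - 5*y*asin(9*y/4)/9 + 4*sqrt(4 - y^2)/3 - 5*sqrt(16 - 81*y^2)/81


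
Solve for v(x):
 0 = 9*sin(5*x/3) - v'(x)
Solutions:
 v(x) = C1 - 27*cos(5*x/3)/5


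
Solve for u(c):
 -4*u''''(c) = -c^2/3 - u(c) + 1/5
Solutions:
 u(c) = C1*exp(-sqrt(2)*c/2) + C2*exp(sqrt(2)*c/2) + C3*sin(sqrt(2)*c/2) + C4*cos(sqrt(2)*c/2) - c^2/3 + 1/5


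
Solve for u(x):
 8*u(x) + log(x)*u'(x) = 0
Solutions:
 u(x) = C1*exp(-8*li(x))


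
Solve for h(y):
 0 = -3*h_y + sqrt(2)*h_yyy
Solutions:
 h(y) = C1 + C2*exp(-2^(3/4)*sqrt(3)*y/2) + C3*exp(2^(3/4)*sqrt(3)*y/2)


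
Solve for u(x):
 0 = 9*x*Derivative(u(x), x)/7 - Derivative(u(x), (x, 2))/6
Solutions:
 u(x) = C1 + C2*erfi(3*sqrt(21)*x/7)


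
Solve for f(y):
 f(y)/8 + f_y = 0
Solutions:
 f(y) = C1*exp(-y/8)


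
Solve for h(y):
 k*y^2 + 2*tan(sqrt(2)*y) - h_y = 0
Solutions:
 h(y) = C1 + k*y^3/3 - sqrt(2)*log(cos(sqrt(2)*y))


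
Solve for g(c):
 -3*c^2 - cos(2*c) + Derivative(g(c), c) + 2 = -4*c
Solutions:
 g(c) = C1 + c^3 - 2*c^2 - 2*c + sin(2*c)/2


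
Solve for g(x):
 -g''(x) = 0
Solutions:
 g(x) = C1 + C2*x


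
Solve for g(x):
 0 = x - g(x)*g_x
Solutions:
 g(x) = -sqrt(C1 + x^2)
 g(x) = sqrt(C1 + x^2)


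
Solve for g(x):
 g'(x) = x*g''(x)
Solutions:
 g(x) = C1 + C2*x^2


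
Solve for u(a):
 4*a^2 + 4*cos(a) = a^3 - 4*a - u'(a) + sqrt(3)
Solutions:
 u(a) = C1 + a^4/4 - 4*a^3/3 - 2*a^2 + sqrt(3)*a - 4*sin(a)


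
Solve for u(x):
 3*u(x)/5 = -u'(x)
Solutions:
 u(x) = C1*exp(-3*x/5)


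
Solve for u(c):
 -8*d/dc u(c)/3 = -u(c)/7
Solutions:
 u(c) = C1*exp(3*c/56)


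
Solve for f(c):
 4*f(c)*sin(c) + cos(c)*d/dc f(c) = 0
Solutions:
 f(c) = C1*cos(c)^4


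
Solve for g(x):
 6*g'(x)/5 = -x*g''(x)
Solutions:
 g(x) = C1 + C2/x^(1/5)


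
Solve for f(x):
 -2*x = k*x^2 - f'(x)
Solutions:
 f(x) = C1 + k*x^3/3 + x^2


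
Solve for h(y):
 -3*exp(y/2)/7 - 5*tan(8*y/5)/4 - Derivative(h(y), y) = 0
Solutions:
 h(y) = C1 - 6*exp(y/2)/7 + 25*log(cos(8*y/5))/32


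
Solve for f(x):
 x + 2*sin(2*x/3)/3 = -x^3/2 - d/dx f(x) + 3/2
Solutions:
 f(x) = C1 - x^4/8 - x^2/2 + 3*x/2 + cos(2*x/3)


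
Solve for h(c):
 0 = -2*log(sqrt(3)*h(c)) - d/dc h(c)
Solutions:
 Integral(1/(2*log(_y) + log(3)), (_y, h(c))) = C1 - c


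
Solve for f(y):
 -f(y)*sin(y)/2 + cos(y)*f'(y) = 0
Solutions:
 f(y) = C1/sqrt(cos(y))


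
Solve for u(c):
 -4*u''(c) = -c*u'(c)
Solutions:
 u(c) = C1 + C2*erfi(sqrt(2)*c/4)


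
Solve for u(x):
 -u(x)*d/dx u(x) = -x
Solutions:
 u(x) = -sqrt(C1 + x^2)
 u(x) = sqrt(C1 + x^2)


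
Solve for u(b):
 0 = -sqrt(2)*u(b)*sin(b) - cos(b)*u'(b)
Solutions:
 u(b) = C1*cos(b)^(sqrt(2))


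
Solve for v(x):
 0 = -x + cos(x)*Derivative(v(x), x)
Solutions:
 v(x) = C1 + Integral(x/cos(x), x)


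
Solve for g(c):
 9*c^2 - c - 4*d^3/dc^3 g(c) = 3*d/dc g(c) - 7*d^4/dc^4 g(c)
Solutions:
 g(c) = C1 + C4*exp(c) + c^3 - c^2/6 - 8*c + (C2*sin(5*sqrt(3)*c/14) + C3*cos(5*sqrt(3)*c/14))*exp(-3*c/14)


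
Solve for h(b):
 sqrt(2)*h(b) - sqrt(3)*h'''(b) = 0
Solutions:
 h(b) = C3*exp(2^(1/6)*3^(5/6)*b/3) + (C1*sin(2^(1/6)*3^(1/3)*b/2) + C2*cos(2^(1/6)*3^(1/3)*b/2))*exp(-2^(1/6)*3^(5/6)*b/6)


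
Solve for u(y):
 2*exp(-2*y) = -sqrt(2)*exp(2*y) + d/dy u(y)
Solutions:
 u(y) = C1 + sqrt(2)*exp(2*y)/2 - exp(-2*y)


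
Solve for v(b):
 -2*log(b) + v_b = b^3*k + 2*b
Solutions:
 v(b) = C1 + b^4*k/4 + b^2 + 2*b*log(b) - 2*b


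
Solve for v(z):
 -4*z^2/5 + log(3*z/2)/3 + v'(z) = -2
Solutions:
 v(z) = C1 + 4*z^3/15 - z*log(z)/3 - 5*z/3 - z*log(3)/3 + z*log(2)/3


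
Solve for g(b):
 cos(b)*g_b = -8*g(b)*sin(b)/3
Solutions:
 g(b) = C1*cos(b)^(8/3)


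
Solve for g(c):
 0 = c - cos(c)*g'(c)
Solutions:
 g(c) = C1 + Integral(c/cos(c), c)


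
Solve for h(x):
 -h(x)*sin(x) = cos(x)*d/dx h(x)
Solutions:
 h(x) = C1*cos(x)


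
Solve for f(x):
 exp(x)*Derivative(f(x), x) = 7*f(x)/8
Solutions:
 f(x) = C1*exp(-7*exp(-x)/8)


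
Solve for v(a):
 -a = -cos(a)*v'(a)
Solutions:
 v(a) = C1 + Integral(a/cos(a), a)


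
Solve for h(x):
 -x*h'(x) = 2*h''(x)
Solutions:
 h(x) = C1 + C2*erf(x/2)


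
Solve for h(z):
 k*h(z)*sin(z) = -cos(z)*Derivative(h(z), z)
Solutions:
 h(z) = C1*exp(k*log(cos(z)))


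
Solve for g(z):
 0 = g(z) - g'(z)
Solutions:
 g(z) = C1*exp(z)


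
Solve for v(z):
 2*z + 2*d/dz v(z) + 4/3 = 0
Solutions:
 v(z) = C1 - z^2/2 - 2*z/3


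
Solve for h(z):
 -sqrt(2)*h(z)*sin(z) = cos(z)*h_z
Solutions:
 h(z) = C1*cos(z)^(sqrt(2))


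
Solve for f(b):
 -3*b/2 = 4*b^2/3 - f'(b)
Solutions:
 f(b) = C1 + 4*b^3/9 + 3*b^2/4


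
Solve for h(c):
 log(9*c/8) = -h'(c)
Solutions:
 h(c) = C1 - c*log(c) + c*log(8/9) + c


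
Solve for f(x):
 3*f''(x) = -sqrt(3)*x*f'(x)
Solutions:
 f(x) = C1 + C2*erf(sqrt(2)*3^(3/4)*x/6)


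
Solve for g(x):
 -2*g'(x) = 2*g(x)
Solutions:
 g(x) = C1*exp(-x)


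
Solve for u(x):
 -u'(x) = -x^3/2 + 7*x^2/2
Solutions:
 u(x) = C1 + x^4/8 - 7*x^3/6


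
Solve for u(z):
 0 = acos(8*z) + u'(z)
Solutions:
 u(z) = C1 - z*acos(8*z) + sqrt(1 - 64*z^2)/8


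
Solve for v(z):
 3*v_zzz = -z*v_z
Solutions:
 v(z) = C1 + Integral(C2*airyai(-3^(2/3)*z/3) + C3*airybi(-3^(2/3)*z/3), z)


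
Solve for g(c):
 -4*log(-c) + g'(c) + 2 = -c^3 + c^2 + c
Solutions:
 g(c) = C1 - c^4/4 + c^3/3 + c^2/2 + 4*c*log(-c) - 6*c


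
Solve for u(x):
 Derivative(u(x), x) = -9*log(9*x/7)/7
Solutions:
 u(x) = C1 - 9*x*log(x)/7 - 18*x*log(3)/7 + 9*x/7 + 9*x*log(7)/7


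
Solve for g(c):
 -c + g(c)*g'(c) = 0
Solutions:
 g(c) = -sqrt(C1 + c^2)
 g(c) = sqrt(C1 + c^2)


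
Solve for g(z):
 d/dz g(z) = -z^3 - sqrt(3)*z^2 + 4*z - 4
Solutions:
 g(z) = C1 - z^4/4 - sqrt(3)*z^3/3 + 2*z^2 - 4*z


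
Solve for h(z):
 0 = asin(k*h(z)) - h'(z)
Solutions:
 Integral(1/asin(_y*k), (_y, h(z))) = C1 + z


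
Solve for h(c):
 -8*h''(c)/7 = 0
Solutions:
 h(c) = C1 + C2*c


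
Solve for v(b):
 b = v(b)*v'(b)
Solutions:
 v(b) = -sqrt(C1 + b^2)
 v(b) = sqrt(C1 + b^2)


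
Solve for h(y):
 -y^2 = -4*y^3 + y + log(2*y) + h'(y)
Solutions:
 h(y) = C1 + y^4 - y^3/3 - y^2/2 - y*log(y) - y*log(2) + y


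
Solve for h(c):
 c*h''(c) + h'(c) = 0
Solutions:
 h(c) = C1 + C2*log(c)


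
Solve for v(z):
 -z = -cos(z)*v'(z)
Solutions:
 v(z) = C1 + Integral(z/cos(z), z)


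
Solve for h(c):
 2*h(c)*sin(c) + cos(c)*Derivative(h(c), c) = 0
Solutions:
 h(c) = C1*cos(c)^2


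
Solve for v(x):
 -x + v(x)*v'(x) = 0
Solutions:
 v(x) = -sqrt(C1 + x^2)
 v(x) = sqrt(C1 + x^2)


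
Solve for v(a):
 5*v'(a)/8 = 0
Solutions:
 v(a) = C1


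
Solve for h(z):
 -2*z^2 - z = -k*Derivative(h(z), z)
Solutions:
 h(z) = C1 + 2*z^3/(3*k) + z^2/(2*k)


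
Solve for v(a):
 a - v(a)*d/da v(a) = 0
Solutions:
 v(a) = -sqrt(C1 + a^2)
 v(a) = sqrt(C1 + a^2)


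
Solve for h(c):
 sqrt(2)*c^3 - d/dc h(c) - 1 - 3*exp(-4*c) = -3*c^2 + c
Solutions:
 h(c) = C1 + sqrt(2)*c^4/4 + c^3 - c^2/2 - c + 3*exp(-4*c)/4


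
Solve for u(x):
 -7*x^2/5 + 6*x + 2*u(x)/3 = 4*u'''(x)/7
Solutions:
 u(x) = C3*exp(6^(2/3)*7^(1/3)*x/6) + 21*x^2/10 - 9*x + (C1*sin(2^(2/3)*3^(1/6)*7^(1/3)*x/4) + C2*cos(2^(2/3)*3^(1/6)*7^(1/3)*x/4))*exp(-6^(2/3)*7^(1/3)*x/12)


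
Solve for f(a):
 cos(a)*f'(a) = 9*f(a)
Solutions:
 f(a) = C1*sqrt(sin(a) + 1)*(sin(a)^4 + 4*sin(a)^3 + 6*sin(a)^2 + 4*sin(a) + 1)/(sqrt(sin(a) - 1)*(sin(a)^4 - 4*sin(a)^3 + 6*sin(a)^2 - 4*sin(a) + 1))


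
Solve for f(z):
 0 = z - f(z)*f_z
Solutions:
 f(z) = -sqrt(C1 + z^2)
 f(z) = sqrt(C1 + z^2)


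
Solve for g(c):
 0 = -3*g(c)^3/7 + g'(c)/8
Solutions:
 g(c) = -sqrt(14)*sqrt(-1/(C1 + 24*c))/2
 g(c) = sqrt(14)*sqrt(-1/(C1 + 24*c))/2


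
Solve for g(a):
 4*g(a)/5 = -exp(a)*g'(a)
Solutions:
 g(a) = C1*exp(4*exp(-a)/5)


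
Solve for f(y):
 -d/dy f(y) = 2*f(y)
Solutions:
 f(y) = C1*exp(-2*y)


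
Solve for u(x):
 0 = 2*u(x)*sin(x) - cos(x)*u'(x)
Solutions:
 u(x) = C1/cos(x)^2


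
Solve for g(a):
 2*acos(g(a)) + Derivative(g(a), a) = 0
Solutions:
 Integral(1/acos(_y), (_y, g(a))) = C1 - 2*a


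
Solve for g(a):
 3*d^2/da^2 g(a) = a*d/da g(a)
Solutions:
 g(a) = C1 + C2*erfi(sqrt(6)*a/6)


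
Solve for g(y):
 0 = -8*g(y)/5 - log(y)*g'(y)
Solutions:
 g(y) = C1*exp(-8*li(y)/5)


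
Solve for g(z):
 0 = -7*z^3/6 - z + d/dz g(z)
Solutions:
 g(z) = C1 + 7*z^4/24 + z^2/2


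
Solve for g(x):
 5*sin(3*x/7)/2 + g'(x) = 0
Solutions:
 g(x) = C1 + 35*cos(3*x/7)/6


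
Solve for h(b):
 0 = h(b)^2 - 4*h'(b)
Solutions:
 h(b) = -4/(C1 + b)


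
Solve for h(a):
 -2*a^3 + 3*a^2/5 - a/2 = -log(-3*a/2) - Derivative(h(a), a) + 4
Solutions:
 h(a) = C1 + a^4/2 - a^3/5 + a^2/4 - a*log(-a) + a*(-log(3) + log(2) + 5)


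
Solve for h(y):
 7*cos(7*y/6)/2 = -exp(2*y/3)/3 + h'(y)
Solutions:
 h(y) = C1 + exp(2*y/3)/2 + 3*sin(7*y/6)


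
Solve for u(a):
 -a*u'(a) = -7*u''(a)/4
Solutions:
 u(a) = C1 + C2*erfi(sqrt(14)*a/7)


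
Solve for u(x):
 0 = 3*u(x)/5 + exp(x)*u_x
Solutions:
 u(x) = C1*exp(3*exp(-x)/5)


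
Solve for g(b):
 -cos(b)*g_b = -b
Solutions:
 g(b) = C1 + Integral(b/cos(b), b)


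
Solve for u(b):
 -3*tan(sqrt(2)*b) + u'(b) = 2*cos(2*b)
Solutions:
 u(b) = C1 - 3*sqrt(2)*log(cos(sqrt(2)*b))/2 + sin(2*b)


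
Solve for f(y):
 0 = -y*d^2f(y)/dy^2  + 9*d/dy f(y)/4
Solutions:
 f(y) = C1 + C2*y^(13/4)


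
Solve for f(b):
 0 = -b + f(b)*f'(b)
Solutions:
 f(b) = -sqrt(C1 + b^2)
 f(b) = sqrt(C1 + b^2)


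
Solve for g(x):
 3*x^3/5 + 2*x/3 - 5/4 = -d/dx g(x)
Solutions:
 g(x) = C1 - 3*x^4/20 - x^2/3 + 5*x/4


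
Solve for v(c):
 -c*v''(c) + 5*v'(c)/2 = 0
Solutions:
 v(c) = C1 + C2*c^(7/2)


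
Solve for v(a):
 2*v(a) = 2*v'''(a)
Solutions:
 v(a) = C3*exp(a) + (C1*sin(sqrt(3)*a/2) + C2*cos(sqrt(3)*a/2))*exp(-a/2)


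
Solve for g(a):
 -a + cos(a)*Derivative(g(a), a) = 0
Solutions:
 g(a) = C1 + Integral(a/cos(a), a)


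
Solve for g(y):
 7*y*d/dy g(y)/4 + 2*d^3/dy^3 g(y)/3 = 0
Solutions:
 g(y) = C1 + Integral(C2*airyai(-21^(1/3)*y/2) + C3*airybi(-21^(1/3)*y/2), y)


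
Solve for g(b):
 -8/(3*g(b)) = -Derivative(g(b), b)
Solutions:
 g(b) = -sqrt(C1 + 48*b)/3
 g(b) = sqrt(C1 + 48*b)/3


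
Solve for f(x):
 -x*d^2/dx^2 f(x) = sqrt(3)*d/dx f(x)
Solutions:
 f(x) = C1 + C2*x^(1 - sqrt(3))


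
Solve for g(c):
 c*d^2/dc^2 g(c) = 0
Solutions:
 g(c) = C1 + C2*c


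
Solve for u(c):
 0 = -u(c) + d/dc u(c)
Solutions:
 u(c) = C1*exp(c)


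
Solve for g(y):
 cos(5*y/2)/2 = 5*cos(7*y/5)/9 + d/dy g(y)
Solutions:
 g(y) = C1 - 25*sin(7*y/5)/63 + sin(5*y/2)/5


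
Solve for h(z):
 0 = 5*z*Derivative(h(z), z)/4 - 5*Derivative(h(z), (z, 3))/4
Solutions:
 h(z) = C1 + Integral(C2*airyai(z) + C3*airybi(z), z)


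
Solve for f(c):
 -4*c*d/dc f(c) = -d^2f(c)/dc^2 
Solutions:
 f(c) = C1 + C2*erfi(sqrt(2)*c)


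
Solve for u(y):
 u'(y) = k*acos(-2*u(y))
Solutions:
 Integral(1/acos(-2*_y), (_y, u(y))) = C1 + k*y


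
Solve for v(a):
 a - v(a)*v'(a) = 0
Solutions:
 v(a) = -sqrt(C1 + a^2)
 v(a) = sqrt(C1 + a^2)


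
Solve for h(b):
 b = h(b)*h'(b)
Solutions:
 h(b) = -sqrt(C1 + b^2)
 h(b) = sqrt(C1 + b^2)


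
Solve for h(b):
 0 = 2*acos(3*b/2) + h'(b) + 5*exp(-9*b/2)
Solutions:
 h(b) = C1 - 2*b*acos(3*b/2) + 2*sqrt(4 - 9*b^2)/3 + 10*exp(-9*b/2)/9


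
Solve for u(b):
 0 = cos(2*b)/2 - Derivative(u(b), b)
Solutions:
 u(b) = C1 + sin(2*b)/4


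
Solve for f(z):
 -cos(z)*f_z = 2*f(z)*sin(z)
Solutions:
 f(z) = C1*cos(z)^2


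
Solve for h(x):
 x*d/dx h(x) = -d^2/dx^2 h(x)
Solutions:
 h(x) = C1 + C2*erf(sqrt(2)*x/2)


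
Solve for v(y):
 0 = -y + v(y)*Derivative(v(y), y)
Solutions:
 v(y) = -sqrt(C1 + y^2)
 v(y) = sqrt(C1 + y^2)


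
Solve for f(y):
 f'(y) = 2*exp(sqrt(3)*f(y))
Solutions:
 f(y) = sqrt(3)*(2*log(-1/(C1 + 2*y)) - log(3))/6


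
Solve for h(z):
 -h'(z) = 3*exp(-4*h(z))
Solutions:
 h(z) = log(-I*(C1 - 12*z)^(1/4))
 h(z) = log(I*(C1 - 12*z)^(1/4))
 h(z) = log(-(C1 - 12*z)^(1/4))
 h(z) = log(C1 - 12*z)/4


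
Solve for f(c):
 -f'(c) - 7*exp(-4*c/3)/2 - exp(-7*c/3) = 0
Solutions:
 f(c) = C1 + 21*exp(-4*c/3)/8 + 3*exp(-7*c/3)/7


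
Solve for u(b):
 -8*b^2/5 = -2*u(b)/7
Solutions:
 u(b) = 28*b^2/5


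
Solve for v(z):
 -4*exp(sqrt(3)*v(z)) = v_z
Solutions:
 v(z) = sqrt(3)*(2*log(1/(C1 + 4*z)) - log(3))/6


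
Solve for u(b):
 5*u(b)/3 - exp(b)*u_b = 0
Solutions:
 u(b) = C1*exp(-5*exp(-b)/3)


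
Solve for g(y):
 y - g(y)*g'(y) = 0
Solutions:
 g(y) = -sqrt(C1 + y^2)
 g(y) = sqrt(C1 + y^2)


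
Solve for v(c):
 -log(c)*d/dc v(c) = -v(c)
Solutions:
 v(c) = C1*exp(li(c))


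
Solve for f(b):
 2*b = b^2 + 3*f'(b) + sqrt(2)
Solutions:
 f(b) = C1 - b^3/9 + b^2/3 - sqrt(2)*b/3


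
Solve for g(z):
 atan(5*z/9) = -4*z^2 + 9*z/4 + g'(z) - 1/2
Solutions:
 g(z) = C1 + 4*z^3/3 - 9*z^2/8 + z*atan(5*z/9) + z/2 - 9*log(25*z^2 + 81)/10


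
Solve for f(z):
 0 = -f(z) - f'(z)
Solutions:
 f(z) = C1*exp(-z)


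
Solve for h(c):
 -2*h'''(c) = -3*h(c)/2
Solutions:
 h(c) = C3*exp(6^(1/3)*c/2) + (C1*sin(2^(1/3)*3^(5/6)*c/4) + C2*cos(2^(1/3)*3^(5/6)*c/4))*exp(-6^(1/3)*c/4)


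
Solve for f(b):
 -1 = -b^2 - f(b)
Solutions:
 f(b) = 1 - b^2


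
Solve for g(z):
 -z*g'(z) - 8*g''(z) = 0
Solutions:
 g(z) = C1 + C2*erf(z/4)


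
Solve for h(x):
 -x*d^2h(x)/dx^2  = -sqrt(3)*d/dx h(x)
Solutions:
 h(x) = C1 + C2*x^(1 + sqrt(3))


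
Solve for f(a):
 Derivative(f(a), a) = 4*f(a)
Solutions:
 f(a) = C1*exp(4*a)


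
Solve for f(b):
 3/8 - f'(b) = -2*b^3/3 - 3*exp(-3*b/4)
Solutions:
 f(b) = C1 + b^4/6 + 3*b/8 - 4*exp(-3*b/4)


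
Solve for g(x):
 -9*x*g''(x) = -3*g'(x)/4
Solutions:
 g(x) = C1 + C2*x^(13/12)


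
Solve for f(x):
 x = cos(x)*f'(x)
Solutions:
 f(x) = C1 + Integral(x/cos(x), x)


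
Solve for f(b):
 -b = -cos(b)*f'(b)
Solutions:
 f(b) = C1 + Integral(b/cos(b), b)


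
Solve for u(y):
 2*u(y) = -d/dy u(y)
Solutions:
 u(y) = C1*exp(-2*y)


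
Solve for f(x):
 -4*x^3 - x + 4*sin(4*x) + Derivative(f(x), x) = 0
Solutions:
 f(x) = C1 + x^4 + x^2/2 + cos(4*x)


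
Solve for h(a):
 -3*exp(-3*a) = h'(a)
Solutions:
 h(a) = C1 + exp(-3*a)


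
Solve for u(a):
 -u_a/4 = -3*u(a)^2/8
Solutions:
 u(a) = -2/(C1 + 3*a)


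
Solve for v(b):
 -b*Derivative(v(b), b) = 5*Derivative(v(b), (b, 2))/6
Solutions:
 v(b) = C1 + C2*erf(sqrt(15)*b/5)


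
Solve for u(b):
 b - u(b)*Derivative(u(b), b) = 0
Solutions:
 u(b) = -sqrt(C1 + b^2)
 u(b) = sqrt(C1 + b^2)


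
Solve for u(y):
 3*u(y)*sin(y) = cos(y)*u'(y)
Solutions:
 u(y) = C1/cos(y)^3


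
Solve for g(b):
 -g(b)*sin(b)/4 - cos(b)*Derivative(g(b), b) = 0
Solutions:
 g(b) = C1*cos(b)^(1/4)


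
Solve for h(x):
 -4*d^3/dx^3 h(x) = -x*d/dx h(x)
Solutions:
 h(x) = C1 + Integral(C2*airyai(2^(1/3)*x/2) + C3*airybi(2^(1/3)*x/2), x)


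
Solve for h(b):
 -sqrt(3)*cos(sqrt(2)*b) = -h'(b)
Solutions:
 h(b) = C1 + sqrt(6)*sin(sqrt(2)*b)/2


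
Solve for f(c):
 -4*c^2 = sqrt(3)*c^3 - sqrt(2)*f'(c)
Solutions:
 f(c) = C1 + sqrt(6)*c^4/8 + 2*sqrt(2)*c^3/3


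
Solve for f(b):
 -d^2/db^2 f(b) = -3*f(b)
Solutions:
 f(b) = C1*exp(-sqrt(3)*b) + C2*exp(sqrt(3)*b)


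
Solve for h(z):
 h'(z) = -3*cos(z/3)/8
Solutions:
 h(z) = C1 - 9*sin(z/3)/8


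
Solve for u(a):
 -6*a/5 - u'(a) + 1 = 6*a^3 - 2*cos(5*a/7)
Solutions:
 u(a) = C1 - 3*a^4/2 - 3*a^2/5 + a + 14*sin(5*a/7)/5


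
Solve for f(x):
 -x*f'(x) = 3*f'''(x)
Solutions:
 f(x) = C1 + Integral(C2*airyai(-3^(2/3)*x/3) + C3*airybi(-3^(2/3)*x/3), x)


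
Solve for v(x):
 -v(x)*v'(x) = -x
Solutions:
 v(x) = -sqrt(C1 + x^2)
 v(x) = sqrt(C1 + x^2)


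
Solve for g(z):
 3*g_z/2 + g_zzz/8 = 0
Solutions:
 g(z) = C1 + C2*sin(2*sqrt(3)*z) + C3*cos(2*sqrt(3)*z)


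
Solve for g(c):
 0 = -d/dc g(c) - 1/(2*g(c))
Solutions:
 g(c) = -sqrt(C1 - c)
 g(c) = sqrt(C1 - c)


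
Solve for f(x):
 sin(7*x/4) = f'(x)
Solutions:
 f(x) = C1 - 4*cos(7*x/4)/7


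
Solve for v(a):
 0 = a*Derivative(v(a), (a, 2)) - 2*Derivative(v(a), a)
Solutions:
 v(a) = C1 + C2*a^3


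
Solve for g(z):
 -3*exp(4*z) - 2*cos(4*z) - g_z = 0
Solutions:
 g(z) = C1 - 3*exp(4*z)/4 - sin(4*z)/2


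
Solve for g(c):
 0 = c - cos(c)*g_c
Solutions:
 g(c) = C1 + Integral(c/cos(c), c)


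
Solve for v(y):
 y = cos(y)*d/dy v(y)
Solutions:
 v(y) = C1 + Integral(y/cos(y), y)


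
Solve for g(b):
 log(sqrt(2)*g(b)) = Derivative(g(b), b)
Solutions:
 -2*Integral(1/(2*log(_y) + log(2)), (_y, g(b))) = C1 - b


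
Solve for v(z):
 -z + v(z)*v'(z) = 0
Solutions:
 v(z) = -sqrt(C1 + z^2)
 v(z) = sqrt(C1 + z^2)


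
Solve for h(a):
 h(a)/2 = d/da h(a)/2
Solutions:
 h(a) = C1*exp(a)


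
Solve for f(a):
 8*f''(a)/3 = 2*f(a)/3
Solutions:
 f(a) = C1*exp(-a/2) + C2*exp(a/2)


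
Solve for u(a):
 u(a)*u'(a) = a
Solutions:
 u(a) = -sqrt(C1 + a^2)
 u(a) = sqrt(C1 + a^2)


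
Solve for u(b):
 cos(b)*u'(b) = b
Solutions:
 u(b) = C1 + Integral(b/cos(b), b)


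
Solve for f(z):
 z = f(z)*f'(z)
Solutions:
 f(z) = -sqrt(C1 + z^2)
 f(z) = sqrt(C1 + z^2)


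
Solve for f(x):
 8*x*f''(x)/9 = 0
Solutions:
 f(x) = C1 + C2*x


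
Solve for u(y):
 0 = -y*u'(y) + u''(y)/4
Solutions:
 u(y) = C1 + C2*erfi(sqrt(2)*y)


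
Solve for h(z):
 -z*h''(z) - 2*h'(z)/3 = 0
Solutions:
 h(z) = C1 + C2*z^(1/3)


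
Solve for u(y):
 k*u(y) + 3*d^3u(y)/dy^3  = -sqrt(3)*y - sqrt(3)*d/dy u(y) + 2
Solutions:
 u(y) = C1*exp(2^(1/3)*y*(-2^(1/3)*(9*k + sqrt(3)*sqrt(27*k^2 + 4*sqrt(3)))^(1/3) + 2*sqrt(3)/(9*k + sqrt(3)*sqrt(27*k^2 + 4*sqrt(3)))^(1/3))/6) + C2*exp(2^(1/3)*y*(2^(1/3)*(9*k + sqrt(3)*sqrt(27*k^2 + 4*sqrt(3)))^(1/3) - 2^(1/3)*sqrt(3)*I*(9*k + sqrt(3)*sqrt(27*k^2 + 4*sqrt(3)))^(1/3) + 8*sqrt(3)/((-1 + sqrt(3)*I)*(9*k + sqrt(3)*sqrt(27*k^2 + 4*sqrt(3)))^(1/3)))/12) + C3*exp(2^(1/3)*y*(2^(1/3)*(9*k + sqrt(3)*sqrt(27*k^2 + 4*sqrt(3)))^(1/3) + 2^(1/3)*sqrt(3)*I*(9*k + sqrt(3)*sqrt(27*k^2 + 4*sqrt(3)))^(1/3) - 8*sqrt(3)/((1 + sqrt(3)*I)*(9*k + sqrt(3)*sqrt(27*k^2 + 4*sqrt(3)))^(1/3)))/12) - sqrt(3)*y/k + 2/k + 3/k^2


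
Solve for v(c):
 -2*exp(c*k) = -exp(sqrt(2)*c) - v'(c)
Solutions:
 v(c) = C1 - sqrt(2)*exp(sqrt(2)*c)/2 + 2*exp(c*k)/k


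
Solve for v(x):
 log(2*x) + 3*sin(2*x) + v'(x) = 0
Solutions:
 v(x) = C1 - x*log(x) - x*log(2) + x + 3*cos(2*x)/2


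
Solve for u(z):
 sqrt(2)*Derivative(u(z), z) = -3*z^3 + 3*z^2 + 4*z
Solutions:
 u(z) = C1 - 3*sqrt(2)*z^4/8 + sqrt(2)*z^3/2 + sqrt(2)*z^2


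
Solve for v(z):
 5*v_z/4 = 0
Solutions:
 v(z) = C1


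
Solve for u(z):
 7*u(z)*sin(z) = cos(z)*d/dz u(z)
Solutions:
 u(z) = C1/cos(z)^7


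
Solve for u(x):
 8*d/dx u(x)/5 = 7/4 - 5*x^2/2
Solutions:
 u(x) = C1 - 25*x^3/48 + 35*x/32


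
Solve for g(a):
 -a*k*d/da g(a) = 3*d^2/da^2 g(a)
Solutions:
 g(a) = Piecewise((-sqrt(6)*sqrt(pi)*C1*erf(sqrt(6)*a*sqrt(k)/6)/(2*sqrt(k)) - C2, (k > 0) | (k < 0)), (-C1*a - C2, True))


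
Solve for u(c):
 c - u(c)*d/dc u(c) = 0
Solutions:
 u(c) = -sqrt(C1 + c^2)
 u(c) = sqrt(C1 + c^2)


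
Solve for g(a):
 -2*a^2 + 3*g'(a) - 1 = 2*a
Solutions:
 g(a) = C1 + 2*a^3/9 + a^2/3 + a/3


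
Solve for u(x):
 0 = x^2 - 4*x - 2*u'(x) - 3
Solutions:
 u(x) = C1 + x^3/6 - x^2 - 3*x/2


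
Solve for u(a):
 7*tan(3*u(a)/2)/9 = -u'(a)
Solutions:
 u(a) = -2*asin(C1*exp(-7*a/6))/3 + 2*pi/3
 u(a) = 2*asin(C1*exp(-7*a/6))/3


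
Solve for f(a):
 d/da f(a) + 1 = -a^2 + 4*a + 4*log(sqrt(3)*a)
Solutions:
 f(a) = C1 - a^3/3 + 2*a^2 + 4*a*log(a) - 5*a + a*log(9)


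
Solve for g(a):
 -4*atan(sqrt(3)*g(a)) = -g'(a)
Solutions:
 Integral(1/atan(sqrt(3)*_y), (_y, g(a))) = C1 + 4*a


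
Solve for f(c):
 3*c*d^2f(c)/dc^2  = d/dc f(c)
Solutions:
 f(c) = C1 + C2*c^(4/3)


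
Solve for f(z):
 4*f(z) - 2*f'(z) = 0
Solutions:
 f(z) = C1*exp(2*z)


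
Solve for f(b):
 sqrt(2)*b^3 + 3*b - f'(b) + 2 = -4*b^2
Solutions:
 f(b) = C1 + sqrt(2)*b^4/4 + 4*b^3/3 + 3*b^2/2 + 2*b


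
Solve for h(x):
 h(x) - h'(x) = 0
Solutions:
 h(x) = C1*exp(x)


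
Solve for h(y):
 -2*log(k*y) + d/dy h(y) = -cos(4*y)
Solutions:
 h(y) = C1 + 2*y*log(k*y) - 2*y - sin(4*y)/4


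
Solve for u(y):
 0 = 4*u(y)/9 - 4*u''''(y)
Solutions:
 u(y) = C1*exp(-sqrt(3)*y/3) + C2*exp(sqrt(3)*y/3) + C3*sin(sqrt(3)*y/3) + C4*cos(sqrt(3)*y/3)


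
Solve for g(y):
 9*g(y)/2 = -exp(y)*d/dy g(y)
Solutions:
 g(y) = C1*exp(9*exp(-y)/2)


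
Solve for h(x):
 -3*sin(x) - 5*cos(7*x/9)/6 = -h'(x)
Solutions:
 h(x) = C1 + 15*sin(7*x/9)/14 - 3*cos(x)


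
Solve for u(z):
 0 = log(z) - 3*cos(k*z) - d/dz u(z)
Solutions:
 u(z) = C1 + z*log(z) - z - 3*Piecewise((sin(k*z)/k, Ne(k, 0)), (z, True))


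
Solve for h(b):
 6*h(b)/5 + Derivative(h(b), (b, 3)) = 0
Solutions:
 h(b) = C3*exp(-5^(2/3)*6^(1/3)*b/5) + (C1*sin(2^(1/3)*3^(5/6)*5^(2/3)*b/10) + C2*cos(2^(1/3)*3^(5/6)*5^(2/3)*b/10))*exp(5^(2/3)*6^(1/3)*b/10)


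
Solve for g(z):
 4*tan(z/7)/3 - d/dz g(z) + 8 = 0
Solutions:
 g(z) = C1 + 8*z - 28*log(cos(z/7))/3


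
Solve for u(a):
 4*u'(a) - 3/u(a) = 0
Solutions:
 u(a) = -sqrt(C1 + 6*a)/2
 u(a) = sqrt(C1 + 6*a)/2


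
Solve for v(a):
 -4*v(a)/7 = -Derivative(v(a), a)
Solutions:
 v(a) = C1*exp(4*a/7)


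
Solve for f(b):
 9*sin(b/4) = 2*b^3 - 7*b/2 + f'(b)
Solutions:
 f(b) = C1 - b^4/2 + 7*b^2/4 - 36*cos(b/4)


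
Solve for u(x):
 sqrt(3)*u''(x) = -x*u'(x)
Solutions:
 u(x) = C1 + C2*erf(sqrt(2)*3^(3/4)*x/6)


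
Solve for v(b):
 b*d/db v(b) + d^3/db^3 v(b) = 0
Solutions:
 v(b) = C1 + Integral(C2*airyai(-b) + C3*airybi(-b), b)


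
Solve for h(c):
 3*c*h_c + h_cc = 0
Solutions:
 h(c) = C1 + C2*erf(sqrt(6)*c/2)


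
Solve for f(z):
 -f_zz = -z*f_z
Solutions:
 f(z) = C1 + C2*erfi(sqrt(2)*z/2)


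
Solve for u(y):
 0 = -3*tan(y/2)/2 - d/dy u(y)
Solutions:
 u(y) = C1 + 3*log(cos(y/2))


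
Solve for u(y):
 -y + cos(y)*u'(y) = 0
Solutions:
 u(y) = C1 + Integral(y/cos(y), y)


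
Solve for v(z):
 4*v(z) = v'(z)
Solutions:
 v(z) = C1*exp(4*z)


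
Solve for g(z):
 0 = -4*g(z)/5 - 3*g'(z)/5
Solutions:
 g(z) = C1*exp(-4*z/3)


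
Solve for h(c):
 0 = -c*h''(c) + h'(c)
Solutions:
 h(c) = C1 + C2*c^2


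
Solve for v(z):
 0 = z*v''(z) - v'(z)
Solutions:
 v(z) = C1 + C2*z^2


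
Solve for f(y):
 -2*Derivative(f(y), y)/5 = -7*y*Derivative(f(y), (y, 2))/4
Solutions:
 f(y) = C1 + C2*y^(43/35)


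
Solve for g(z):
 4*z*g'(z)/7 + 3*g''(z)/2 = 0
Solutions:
 g(z) = C1 + C2*erf(2*sqrt(21)*z/21)


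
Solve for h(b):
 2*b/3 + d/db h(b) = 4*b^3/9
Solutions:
 h(b) = C1 + b^4/9 - b^2/3


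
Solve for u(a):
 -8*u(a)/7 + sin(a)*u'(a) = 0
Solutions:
 u(a) = C1*(cos(a) - 1)^(4/7)/(cos(a) + 1)^(4/7)


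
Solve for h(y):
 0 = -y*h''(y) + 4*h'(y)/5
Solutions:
 h(y) = C1 + C2*y^(9/5)


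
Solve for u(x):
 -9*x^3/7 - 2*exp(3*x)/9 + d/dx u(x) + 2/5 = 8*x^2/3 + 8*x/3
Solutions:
 u(x) = C1 + 9*x^4/28 + 8*x^3/9 + 4*x^2/3 - 2*x/5 + 2*exp(3*x)/27


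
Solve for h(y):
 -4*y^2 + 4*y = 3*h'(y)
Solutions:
 h(y) = C1 - 4*y^3/9 + 2*y^2/3


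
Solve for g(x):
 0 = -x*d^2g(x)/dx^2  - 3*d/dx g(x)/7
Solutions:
 g(x) = C1 + C2*x^(4/7)


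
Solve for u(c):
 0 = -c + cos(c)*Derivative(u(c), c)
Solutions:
 u(c) = C1 + Integral(c/cos(c), c)


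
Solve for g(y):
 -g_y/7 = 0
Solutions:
 g(y) = C1


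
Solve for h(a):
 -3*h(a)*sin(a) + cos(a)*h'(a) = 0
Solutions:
 h(a) = C1/cos(a)^3


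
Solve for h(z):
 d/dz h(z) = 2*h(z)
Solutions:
 h(z) = C1*exp(2*z)


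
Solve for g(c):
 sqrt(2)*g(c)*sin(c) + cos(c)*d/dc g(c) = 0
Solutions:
 g(c) = C1*cos(c)^(sqrt(2))


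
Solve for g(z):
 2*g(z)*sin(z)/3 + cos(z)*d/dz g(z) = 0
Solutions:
 g(z) = C1*cos(z)^(2/3)


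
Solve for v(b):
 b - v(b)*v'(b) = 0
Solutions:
 v(b) = -sqrt(C1 + b^2)
 v(b) = sqrt(C1 + b^2)


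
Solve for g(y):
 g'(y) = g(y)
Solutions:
 g(y) = C1*exp(y)


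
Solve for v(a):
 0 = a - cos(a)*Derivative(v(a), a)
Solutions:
 v(a) = C1 + Integral(a/cos(a), a)


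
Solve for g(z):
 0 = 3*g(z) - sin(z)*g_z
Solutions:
 g(z) = C1*(cos(z) - 1)^(3/2)/(cos(z) + 1)^(3/2)


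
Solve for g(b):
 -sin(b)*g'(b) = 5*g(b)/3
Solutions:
 g(b) = C1*(cos(b) + 1)^(5/6)/(cos(b) - 1)^(5/6)


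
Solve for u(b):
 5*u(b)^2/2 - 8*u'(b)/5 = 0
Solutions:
 u(b) = -16/(C1 + 25*b)


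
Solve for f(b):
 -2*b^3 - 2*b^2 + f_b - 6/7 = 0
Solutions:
 f(b) = C1 + b^4/2 + 2*b^3/3 + 6*b/7


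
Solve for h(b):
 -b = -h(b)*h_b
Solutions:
 h(b) = -sqrt(C1 + b^2)
 h(b) = sqrt(C1 + b^2)


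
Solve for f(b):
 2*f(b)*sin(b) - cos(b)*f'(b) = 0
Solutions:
 f(b) = C1/cos(b)^2


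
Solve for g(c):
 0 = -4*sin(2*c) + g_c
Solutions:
 g(c) = C1 - 2*cos(2*c)


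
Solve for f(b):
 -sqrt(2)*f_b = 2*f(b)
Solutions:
 f(b) = C1*exp(-sqrt(2)*b)


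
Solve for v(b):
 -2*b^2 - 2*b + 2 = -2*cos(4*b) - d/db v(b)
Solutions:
 v(b) = C1 + 2*b^3/3 + b^2 - 2*b - sin(4*b)/2


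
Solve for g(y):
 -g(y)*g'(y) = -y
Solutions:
 g(y) = -sqrt(C1 + y^2)
 g(y) = sqrt(C1 + y^2)


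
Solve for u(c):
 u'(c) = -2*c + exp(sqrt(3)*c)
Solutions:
 u(c) = C1 - c^2 + sqrt(3)*exp(sqrt(3)*c)/3


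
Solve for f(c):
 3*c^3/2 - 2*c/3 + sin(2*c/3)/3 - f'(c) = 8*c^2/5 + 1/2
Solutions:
 f(c) = C1 + 3*c^4/8 - 8*c^3/15 - c^2/3 - c/2 - cos(2*c/3)/2


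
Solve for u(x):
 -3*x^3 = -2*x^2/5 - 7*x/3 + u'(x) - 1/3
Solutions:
 u(x) = C1 - 3*x^4/4 + 2*x^3/15 + 7*x^2/6 + x/3


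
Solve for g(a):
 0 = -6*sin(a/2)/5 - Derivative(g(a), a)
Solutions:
 g(a) = C1 + 12*cos(a/2)/5


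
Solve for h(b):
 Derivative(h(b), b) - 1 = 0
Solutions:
 h(b) = C1 + b


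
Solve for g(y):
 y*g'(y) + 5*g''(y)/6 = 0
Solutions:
 g(y) = C1 + C2*erf(sqrt(15)*y/5)


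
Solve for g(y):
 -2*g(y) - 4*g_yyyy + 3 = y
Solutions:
 g(y) = -y/2 + (C1*sin(2^(1/4)*y/2) + C2*cos(2^(1/4)*y/2))*exp(-2^(1/4)*y/2) + (C3*sin(2^(1/4)*y/2) + C4*cos(2^(1/4)*y/2))*exp(2^(1/4)*y/2) + 3/2


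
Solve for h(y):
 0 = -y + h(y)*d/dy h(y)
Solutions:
 h(y) = -sqrt(C1 + y^2)
 h(y) = sqrt(C1 + y^2)


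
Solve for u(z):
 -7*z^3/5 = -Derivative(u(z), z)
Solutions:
 u(z) = C1 + 7*z^4/20


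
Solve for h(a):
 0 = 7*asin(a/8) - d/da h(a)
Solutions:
 h(a) = C1 + 7*a*asin(a/8) + 7*sqrt(64 - a^2)


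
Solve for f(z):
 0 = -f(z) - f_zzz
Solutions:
 f(z) = C3*exp(-z) + (C1*sin(sqrt(3)*z/2) + C2*cos(sqrt(3)*z/2))*exp(z/2)


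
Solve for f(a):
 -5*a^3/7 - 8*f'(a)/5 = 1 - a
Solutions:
 f(a) = C1 - 25*a^4/224 + 5*a^2/16 - 5*a/8


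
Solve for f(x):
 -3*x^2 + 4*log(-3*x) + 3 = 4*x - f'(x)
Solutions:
 f(x) = C1 + x^3 + 2*x^2 - 4*x*log(-x) + x*(1 - 4*log(3))


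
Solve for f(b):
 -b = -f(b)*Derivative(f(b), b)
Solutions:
 f(b) = -sqrt(C1 + b^2)
 f(b) = sqrt(C1 + b^2)


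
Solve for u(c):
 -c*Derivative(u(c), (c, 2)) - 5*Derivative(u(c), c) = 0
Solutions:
 u(c) = C1 + C2/c^4


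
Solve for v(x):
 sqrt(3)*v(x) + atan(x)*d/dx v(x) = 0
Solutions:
 v(x) = C1*exp(-sqrt(3)*Integral(1/atan(x), x))


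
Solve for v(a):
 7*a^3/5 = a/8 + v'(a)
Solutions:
 v(a) = C1 + 7*a^4/20 - a^2/16


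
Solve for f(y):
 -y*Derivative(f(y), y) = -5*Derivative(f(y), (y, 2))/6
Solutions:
 f(y) = C1 + C2*erfi(sqrt(15)*y/5)


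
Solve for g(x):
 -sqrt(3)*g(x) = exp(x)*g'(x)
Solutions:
 g(x) = C1*exp(sqrt(3)*exp(-x))


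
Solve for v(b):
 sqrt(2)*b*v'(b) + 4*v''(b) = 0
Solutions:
 v(b) = C1 + C2*erf(2^(3/4)*b/4)


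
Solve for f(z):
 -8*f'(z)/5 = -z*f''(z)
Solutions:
 f(z) = C1 + C2*z^(13/5)


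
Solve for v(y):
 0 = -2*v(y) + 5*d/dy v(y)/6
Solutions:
 v(y) = C1*exp(12*y/5)


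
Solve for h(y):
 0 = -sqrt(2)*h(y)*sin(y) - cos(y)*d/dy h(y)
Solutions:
 h(y) = C1*cos(y)^(sqrt(2))


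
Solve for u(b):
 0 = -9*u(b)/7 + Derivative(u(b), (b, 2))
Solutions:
 u(b) = C1*exp(-3*sqrt(7)*b/7) + C2*exp(3*sqrt(7)*b/7)


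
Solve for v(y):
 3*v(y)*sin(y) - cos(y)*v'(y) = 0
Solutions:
 v(y) = C1/cos(y)^3


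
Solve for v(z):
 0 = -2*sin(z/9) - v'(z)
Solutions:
 v(z) = C1 + 18*cos(z/9)


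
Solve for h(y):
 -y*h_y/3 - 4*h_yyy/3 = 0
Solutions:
 h(y) = C1 + Integral(C2*airyai(-2^(1/3)*y/2) + C3*airybi(-2^(1/3)*y/2), y)


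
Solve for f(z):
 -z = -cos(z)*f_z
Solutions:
 f(z) = C1 + Integral(z/cos(z), z)


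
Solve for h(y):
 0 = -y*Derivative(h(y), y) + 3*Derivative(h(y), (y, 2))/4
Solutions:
 h(y) = C1 + C2*erfi(sqrt(6)*y/3)


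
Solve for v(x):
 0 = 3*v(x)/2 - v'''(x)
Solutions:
 v(x) = C3*exp(2^(2/3)*3^(1/3)*x/2) + (C1*sin(2^(2/3)*3^(5/6)*x/4) + C2*cos(2^(2/3)*3^(5/6)*x/4))*exp(-2^(2/3)*3^(1/3)*x/4)
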